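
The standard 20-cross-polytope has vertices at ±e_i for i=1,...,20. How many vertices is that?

The vertices are ±e_1, ..., ±e_20, so there are 2·20 = 40.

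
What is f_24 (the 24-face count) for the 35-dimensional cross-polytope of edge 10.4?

Each 24-face is the convex hull of 25 vertices, one chosen as ±e_i from each of 25 distinct axes: 2^25·C(35,25) = 6159902359683072.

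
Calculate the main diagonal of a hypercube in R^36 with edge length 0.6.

d = √(0.6² + 0.6² + ... + 0.6²) [36 terms] = √(36·0.6²) = 0.6√36 = 3.6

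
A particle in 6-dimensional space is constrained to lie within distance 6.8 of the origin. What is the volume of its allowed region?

Volume = π^{6/2}·(6.8)^6/Γ(4) ≈ 510919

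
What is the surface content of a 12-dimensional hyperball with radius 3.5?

|∂B_12(3.5)| = 1977326743·π^6/122880 ≈ 1.54702e+07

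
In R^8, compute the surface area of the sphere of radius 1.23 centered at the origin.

S_8(1.23) = 2·π^(8/2)·(1.23)^7 / Γ(8/2) ≈ 138.297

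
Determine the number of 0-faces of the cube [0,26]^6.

An n-cube has C(n,k)·2^(n-k) k-faces. Here C(6,0)·2^6 = 1·64 = 64.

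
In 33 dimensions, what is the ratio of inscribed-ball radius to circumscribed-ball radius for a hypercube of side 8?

For an n-cube of any side s, the inradius is s/2 and the circumradius is s√n/2, so the ratio is 1/√33 ≈ 0.174078.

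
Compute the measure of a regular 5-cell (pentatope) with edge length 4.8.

Volume = 4.8^4 · √(5/2^4) / 4! ≈ 12.3646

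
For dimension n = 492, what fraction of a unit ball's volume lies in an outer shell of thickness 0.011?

1 - (1-0.011)^492 ≈ 0.995669 ≈ 99.57%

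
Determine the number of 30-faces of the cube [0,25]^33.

Choose 30 of 33 axes to span the face (C(33,30) = 5456 ways), then fix each of the remaining 3 coordinates at one of its two extreme values (2^3 = 8 ways): 5456·8 = 43648.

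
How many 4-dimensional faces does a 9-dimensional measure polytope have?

Number of 4-faces = C(9,4) · 2^(9-4) = 126 · 32 = 4032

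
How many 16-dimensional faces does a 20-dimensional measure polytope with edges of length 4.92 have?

Number of 16-faces = C(20,16) · 2^(20-16) = 4845 · 16 = 77520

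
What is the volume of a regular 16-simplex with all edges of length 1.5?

For a regular n-simplex with edge a, V = (a^n / n!)·√((n+1)/2^n). With a=1.5, n=16: V ≈ 5.05621e-13.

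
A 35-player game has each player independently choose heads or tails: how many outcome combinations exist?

Number of vertices = 2^35 = 34359738368.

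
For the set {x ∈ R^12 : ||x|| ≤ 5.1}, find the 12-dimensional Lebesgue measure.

The n-ball volume is π^(n/2)·r^n/Γ(n/2+1). With n=12, r=5.1: V ≈ 4.13437e+08.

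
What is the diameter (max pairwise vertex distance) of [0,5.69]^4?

The space diagonal of an n-cube of side s is s√n. Here 5.69·√4 = 11.38.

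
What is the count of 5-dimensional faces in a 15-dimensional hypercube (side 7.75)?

An n-cube has C(n,k)·2^(n-k) k-faces. Here C(15,5)·2^10 = 3003·1024 = 3075072.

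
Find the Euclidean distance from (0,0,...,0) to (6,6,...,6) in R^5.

d = √(6² + 6² + ... + 6²) [5 terms] = √(5·6²) = 6√5 ≈ 13.4164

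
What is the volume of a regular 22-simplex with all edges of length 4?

V = (4^22 / 22!) · √((22+1) / 2^22) ≈ 3.66511e-11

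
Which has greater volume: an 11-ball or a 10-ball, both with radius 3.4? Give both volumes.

V_11(3.4) ≈ 1.32243e+06. V_10(3.4) ≈ 526450. The 11-ball is larger.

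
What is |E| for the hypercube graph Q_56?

The 56-cube has n·2^(n-1) = 56·2^55 = 56·36028797018963968 = 2017612633061982208 edges.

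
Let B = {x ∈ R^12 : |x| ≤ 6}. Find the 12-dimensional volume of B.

Volume = π^{12/2}·(6)^12/Γ(7) = 15116544·π^6/5 ≈ 2.90658e+09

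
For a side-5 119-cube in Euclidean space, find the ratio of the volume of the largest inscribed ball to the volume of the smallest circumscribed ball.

V_in / V_out = (r_in/r_out)^119 = (1/√119)^119 = 119^(-119/2) ≈ 3.19857e-124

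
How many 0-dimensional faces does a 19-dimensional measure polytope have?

Number of 0-faces = C(19,0) · 2^(19-0) = 1 · 524288 = 524288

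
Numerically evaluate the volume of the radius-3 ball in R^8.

The n-ball volume is π^(n/2)·r^n/Γ(n/2+1). With n=8, r=3: V = 2187·π^4/8 ≈ 26629.2.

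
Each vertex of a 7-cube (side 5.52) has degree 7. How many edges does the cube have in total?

The 7-cube has n·2^(n-1) = 7·2^6 = 7·64 = 448 edges.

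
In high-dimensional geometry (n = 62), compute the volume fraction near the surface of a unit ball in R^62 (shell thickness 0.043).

1 - (1-0.043)^62 ≈ 0.934455 ≈ 93.45%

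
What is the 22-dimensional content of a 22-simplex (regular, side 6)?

Volume = 6^22 · √(23/2^22) / 22! ≈ 2.74217e-07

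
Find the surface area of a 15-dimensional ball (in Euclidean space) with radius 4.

S = n·V_n(r)/r = 15·V_15(4)/4 (volume-to-surface relation), giving 68719476736·π^7/135135 ≈ 1.53589e+09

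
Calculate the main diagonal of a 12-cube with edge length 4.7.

Diagonal = √12 · 4.7 ≈ 16.2813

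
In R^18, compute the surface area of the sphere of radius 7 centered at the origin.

S_18(7) = 2·π^(18/2)·(7)^17 / Γ(18/2) = 33232930569601·π^9/2880 ≈ 3.43974e+14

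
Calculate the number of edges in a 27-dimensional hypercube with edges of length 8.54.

Each of the 2^27 = 134217728 vertices has degree 27; total edges = 27·2^27/2 = 1811939328.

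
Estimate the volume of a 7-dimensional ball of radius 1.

Volume = π^{7/2}·(1)^7/Γ(9/2) = 16·π^3/105 ≈ 4.72477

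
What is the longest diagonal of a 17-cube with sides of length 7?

Diagonal = √17 · 7 ≈ 28.8617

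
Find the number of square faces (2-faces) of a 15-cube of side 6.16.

f_2(15-cube) = (15 choose 2) · 2^13 = 860160.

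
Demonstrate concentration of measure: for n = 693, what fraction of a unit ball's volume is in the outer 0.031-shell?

1 - (1-0.031)^693 ≈ 1 - 3.329e-10 ≈ (100 - 3.33e-08)%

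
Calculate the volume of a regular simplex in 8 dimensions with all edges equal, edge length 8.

V_8 = √(9) · 8^8 / (8! · 2^(8/2)) ≈ 78.019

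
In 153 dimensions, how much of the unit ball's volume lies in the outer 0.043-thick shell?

V(inner)/V(outer) = ((1-0.043)/1)^153 ≈ 0.001201, so the shell fraction is 0.998799.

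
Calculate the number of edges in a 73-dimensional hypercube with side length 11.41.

The 73-cube has n·2^(n-1) = 73·2^72 = 73·4722366482869645213696 = 344732753249484100599808 edges.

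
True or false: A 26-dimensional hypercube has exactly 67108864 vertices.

True. The 26-cube has 2^26 = 67108864 vertices.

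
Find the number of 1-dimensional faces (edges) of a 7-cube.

An n-cube has n·2^(n-1) edges. With n = 7: 7·64 = 448.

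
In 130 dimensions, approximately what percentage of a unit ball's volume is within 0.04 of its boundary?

1 - (1-0.04)^130 ≈ 0.995043 ≈ 99.50%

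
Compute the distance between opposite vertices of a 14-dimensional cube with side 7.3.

Diagonal = √14 · 7.3 ≈ 27.3141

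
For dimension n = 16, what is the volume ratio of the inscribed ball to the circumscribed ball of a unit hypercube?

V_in/V_out = n^(-n/2) = 16^(-16/2) ≈ 2.32831e-10.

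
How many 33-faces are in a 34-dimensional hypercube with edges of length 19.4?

Choose 33 of 34 axes to span the face (C(34,33) = 34 ways), then fix each of the remaining 1 coordinate at one of its two extreme values (2^1 = 2 ways): 34·2 = 68.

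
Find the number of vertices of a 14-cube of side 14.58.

An n-cube has 2^n vertices; for n = 14 that is 2^14 = 16384.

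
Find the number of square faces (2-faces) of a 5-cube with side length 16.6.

f_2(5-cube) = (5 choose 2) · 2^3 = 80.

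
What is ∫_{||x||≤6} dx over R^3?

V_3(6) = π^(3/2) · (6)^3 / Γ(3/2 + 1) = 288·π ≈ 904.779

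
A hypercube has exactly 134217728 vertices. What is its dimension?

Since 2^n = 134217728, we have n = 27.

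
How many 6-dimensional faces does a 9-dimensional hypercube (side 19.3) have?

Choose 6 of 9 axes to span the face (C(9,6) = 84 ways), then fix each of the remaining 3 coordinates at one of its two extreme values (2^3 = 8 ways): 84·8 = 672.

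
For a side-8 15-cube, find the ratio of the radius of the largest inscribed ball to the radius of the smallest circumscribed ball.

r_in = 8/2 (half the side); r_out = 8√15/2 (half the diagonal). Ratio = 1/√15 ≈ 0.258199.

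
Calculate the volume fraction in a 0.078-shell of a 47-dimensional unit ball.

V(inner)/V(outer) = ((1-0.078)/1)^47 ≈ 0.022, so the shell fraction is 0.978004.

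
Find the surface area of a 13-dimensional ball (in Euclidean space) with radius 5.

S_13(5) = 2·π^(13/2)·(5)^12 / Γ(13/2) = 6250000000·π^6/2079 ≈ 2.89018e+09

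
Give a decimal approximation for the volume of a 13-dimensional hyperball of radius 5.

V = 31250000000·π^6/27027 ≈ 1.11161e+09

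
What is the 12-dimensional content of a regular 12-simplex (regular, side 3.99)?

V_12 = √(13) · 3.99^12 / (12! · 2^(12/2)) ≈ 0.00191483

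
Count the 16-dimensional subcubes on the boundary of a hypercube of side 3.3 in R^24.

An n-cube has C(n,k)·2^(n-k) k-faces. Here C(24,16)·2^8 = 735471·256 = 188280576.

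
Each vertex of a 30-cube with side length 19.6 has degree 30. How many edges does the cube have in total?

Each of the 2^30 = 1073741824 vertices has degree 30; total edges = 30·2^30/2 = 16106127360.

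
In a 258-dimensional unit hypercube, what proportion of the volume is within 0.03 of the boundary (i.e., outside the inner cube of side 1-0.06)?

The inner cube has side 1-2·0.03 = 0.94 and volume (0.94)^258 ≈ 1.167e-07, so the shell holds 0.9999998833 of the volume.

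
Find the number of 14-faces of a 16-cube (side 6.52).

Choose 14 of 16 axes to span the face (C(16,14) = 120 ways), then fix each of the remaining 2 coordinates at one of its two extreme values (2^2 = 4 ways): 120·4 = 480.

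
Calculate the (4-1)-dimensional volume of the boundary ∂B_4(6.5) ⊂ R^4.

The surface area of an n-ball is 2π^(n/2) r^(n-1) / Γ(n/2). For n=4, r=6.5: 2197·π^2/4 ≈ 5420.88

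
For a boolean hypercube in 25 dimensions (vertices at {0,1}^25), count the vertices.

An n-cube has 2^n vertices; for n = 25 that is 2^25 = 33554432.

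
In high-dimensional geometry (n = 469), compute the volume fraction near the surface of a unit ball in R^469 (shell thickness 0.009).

1 - (1-0.009)^469 ≈ 0.985594 ≈ 98.56%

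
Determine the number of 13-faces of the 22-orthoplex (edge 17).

Number of 13-faces = 2^(13+1) · C(22,13+1) = 16384 · 319770 = 5239111680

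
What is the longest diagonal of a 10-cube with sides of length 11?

d = √(11² + 11² + ... + 11²) [10 terms] = √(10·11²) = 11√10 ≈ 34.7851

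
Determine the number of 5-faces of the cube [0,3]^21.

f_5(21-cube) = (21 choose 5) · 2^16 = 1333592064.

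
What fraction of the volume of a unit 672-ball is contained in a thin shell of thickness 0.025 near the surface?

V(inner)/V(outer) = ((1-0.025)/1)^672 ≈ 4.084e-08, so the shell fraction is 0.9999999592.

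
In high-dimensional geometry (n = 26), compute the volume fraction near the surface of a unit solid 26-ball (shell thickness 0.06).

1 - (1-0.06)^26 ≈ 0.799864 ≈ 79.99%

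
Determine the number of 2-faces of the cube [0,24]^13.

An n-cube has C(n,k)·2^(n-k) k-faces. Here C(13,2)·2^11 = 78·2048 = 159744.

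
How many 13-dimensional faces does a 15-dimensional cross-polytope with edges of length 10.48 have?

Number of 13-faces = 2^(13+1) · C(15,13+1) = 16384 · 15 = 245760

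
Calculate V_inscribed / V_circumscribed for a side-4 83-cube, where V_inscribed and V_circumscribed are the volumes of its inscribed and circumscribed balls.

Volume scales as r^n, and r_in/r_out = 1/√83, giving (1/√83)^83 ≈ 2.2817e-80.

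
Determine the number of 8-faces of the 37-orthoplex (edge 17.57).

Number of 8-faces = 2^(8+1) · C(37,8+1) = 512 · 124403620 = 63694653440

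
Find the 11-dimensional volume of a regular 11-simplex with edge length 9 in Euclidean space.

V_11 = √(12) · 9^11 / (11! · 2^(11/2)) ≈ 60.178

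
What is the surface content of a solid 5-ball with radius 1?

S_5(1) = 2·π^(5/2)·(1)^4 / Γ(5/2) = 8·π^2/3 ≈ 26.3189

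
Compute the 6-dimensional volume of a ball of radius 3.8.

The n-ball volume is π^(n/2)·r^n/Γ(n/2+1). With n=6, r=3.8: V ≈ 15559.7.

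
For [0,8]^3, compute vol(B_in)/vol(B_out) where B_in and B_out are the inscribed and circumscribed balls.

V_in / V_out = (r_in/r_out)^3 = (1/√3)^3 = 3^(-3/2) ≈ 0.19245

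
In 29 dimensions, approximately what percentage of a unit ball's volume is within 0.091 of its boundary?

1 - (1-0.091)^29 ≈ 0.937143 ≈ 93.71%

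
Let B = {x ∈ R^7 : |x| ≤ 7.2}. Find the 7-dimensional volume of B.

The n-ball volume is π^(n/2)·r^n/Γ(n/2+1). With n=7, r=7.2: V ≈ 4.73923e+06.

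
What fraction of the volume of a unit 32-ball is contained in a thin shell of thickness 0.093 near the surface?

1 - (1-0.093)^32 ≈ 0.956002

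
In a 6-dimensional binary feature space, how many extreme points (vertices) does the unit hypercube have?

An n-cube has 2^n vertices; for n = 6 that is 2^6 = 64.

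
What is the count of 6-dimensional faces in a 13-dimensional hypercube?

Choose 6 of 13 axes to span the face (C(13,6) = 1716 ways), then fix each of the remaining 7 coordinates at one of its two extreme values (2^7 = 128 ways): 1716·128 = 219648.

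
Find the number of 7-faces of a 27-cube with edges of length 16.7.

An n-cube has C(n,k)·2^(n-k) k-faces. Here C(27,7)·2^20 = 888030·1048576 = 931166945280.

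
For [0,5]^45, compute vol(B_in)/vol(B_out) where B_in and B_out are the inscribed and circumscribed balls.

The radii are 5/2 and 5√45/2, so the volume ratio is (1/√45)^45 = 45^{-45/2} ≈ 6.34919e-38.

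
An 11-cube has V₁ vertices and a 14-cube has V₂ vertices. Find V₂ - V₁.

V₁ = 2^11 = 2048. V₂ = 2^14 = 16384. V₂ - V₁ = 14336.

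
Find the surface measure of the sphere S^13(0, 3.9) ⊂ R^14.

|∂B_14(3.9)| ≈ 4.05123e+08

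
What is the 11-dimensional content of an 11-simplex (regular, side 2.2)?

V = (2.2^11 / 11!) · √((11+1) / 2^11) ≈ 1.12052e-05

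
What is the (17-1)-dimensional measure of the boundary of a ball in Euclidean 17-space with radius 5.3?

The surface area of an n-ball is 2π^(n/2) r^(n-1) / Γ(n/2). For n=17, r=5.3: 9.29017e+11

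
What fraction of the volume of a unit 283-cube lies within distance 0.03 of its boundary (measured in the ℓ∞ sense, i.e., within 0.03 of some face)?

The inner cube has side 1-2·0.03 = 0.94 and volume (0.94)^283 ≈ 2.484e-08, so the shell holds 0.9999999752 of the volume.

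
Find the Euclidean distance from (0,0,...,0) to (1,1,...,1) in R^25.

d = √(1² + 1² + ... + 1²) [25 terms] = √(25·1²) = 1√25 = 5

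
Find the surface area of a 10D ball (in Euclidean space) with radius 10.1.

S = n·V_n(r)/r = 10·V_10(10.1)/10.1 (volume-to-surface relation), giving 2.78908e+10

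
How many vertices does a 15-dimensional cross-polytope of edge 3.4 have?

Number of 0-faces = 2^(0+1) · C(15,0+1) = 2 · 15 = 30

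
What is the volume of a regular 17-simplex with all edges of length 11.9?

Volume = 11.9^17 · √(18/2^17) / 17! ≈ 63.4032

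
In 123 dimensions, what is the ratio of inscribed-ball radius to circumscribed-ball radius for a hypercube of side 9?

Ratio = (s/2)/(s√123/2) = 123^(-1/2) ≈ 0.090167.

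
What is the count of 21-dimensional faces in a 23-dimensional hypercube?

f_21(23-cube) = (23 choose 21) · 2^2 = 1012.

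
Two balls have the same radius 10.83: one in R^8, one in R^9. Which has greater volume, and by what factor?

V_8(10.83) ≈ 7.68097e+08, V_9(10.83) ≈ 6.76042e+09. The 9-ball is larger by a factor of 8.802.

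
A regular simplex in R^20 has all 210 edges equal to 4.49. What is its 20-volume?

V_20 = √(21) · 4.49^20 / (20! · 2^(20/2)) ≈ 2.03991e-08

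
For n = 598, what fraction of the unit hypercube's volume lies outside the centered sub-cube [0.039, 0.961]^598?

Shell fraction = 1 - (1-0.078)^598 ≈ 1 - 8.111e-22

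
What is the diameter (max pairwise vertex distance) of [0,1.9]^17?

The space diagonal of an n-cube of side s is s√n. Here 1.9·√17 ≈ 7.8339.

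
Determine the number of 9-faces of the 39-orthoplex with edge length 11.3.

f_9(39-orthoplex) = 2^10 · (39 choose 10) = 651003285504.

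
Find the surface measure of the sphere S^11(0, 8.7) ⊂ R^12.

S_12(8.7) = 2·π^(12/2)·(8.7)^11 / Γ(12/2) ≈ 3.46306e+11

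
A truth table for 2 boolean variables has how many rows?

Each vertex is a binary string of length 2, so there are 2^2 = 4.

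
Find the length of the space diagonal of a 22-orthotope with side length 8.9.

||(8.9,8.9,...,8.9)|| = √(22)·8.9 ≈ 41.7447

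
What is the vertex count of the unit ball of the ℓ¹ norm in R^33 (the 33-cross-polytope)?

Number of vertices = 2n = 66.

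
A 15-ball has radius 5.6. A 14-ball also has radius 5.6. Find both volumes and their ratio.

V_15(5.6) ≈ 6.37163e+10. V_14(5.6) ≈ 1.78752e+10. Ratio V_15/V_14 ≈ 3.565.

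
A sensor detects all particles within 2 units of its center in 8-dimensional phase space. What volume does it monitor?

The n-ball volume is π^(n/2)·r^n/Γ(n/2+1). With n=8, r=2: V = 32·π^4/3 ≈ 1039.03.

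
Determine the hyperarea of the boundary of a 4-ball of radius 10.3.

|∂B_4(10.3)| ≈ 21569.6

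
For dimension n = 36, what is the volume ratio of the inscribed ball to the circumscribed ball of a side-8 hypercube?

V_in / V_out = (r_in/r_out)^36 = (1/√36)^36 = 36^(-36/2) ≈ 9.69516e-29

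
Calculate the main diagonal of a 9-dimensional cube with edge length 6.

Diagonal = √9 · 6 = 18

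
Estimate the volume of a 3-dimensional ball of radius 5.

The n-ball volume is π^(n/2)·r^n/Γ(n/2+1). With n=3, r=5: V = 500·π/3 ≈ 523.599.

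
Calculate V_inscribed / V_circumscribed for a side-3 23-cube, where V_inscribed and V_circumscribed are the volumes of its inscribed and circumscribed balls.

The radii are 3/2 and 3√23/2, so the volume ratio is (1/√23)^23 = 23^{-23/2} ≈ 2.18842e-16.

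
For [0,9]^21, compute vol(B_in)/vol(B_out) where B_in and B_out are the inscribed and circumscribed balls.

Volume scales as r^n, and r_in/r_out = 1/√21, giving (1/√21)^21 ≈ 1.30827e-14.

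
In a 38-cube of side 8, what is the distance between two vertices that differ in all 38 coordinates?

d = √(8² + 8² + ... + 8²) [38 terms] = √(38·8²) = 8√38 ≈ 49.3153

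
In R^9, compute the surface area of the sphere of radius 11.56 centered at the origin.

The surface area of an n-ball is 2π^(n/2) r^(n-1) / Γ(n/2). For n=9, r=11.56: 9.46723e+09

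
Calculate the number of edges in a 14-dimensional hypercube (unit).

Each of the 2^14 = 16384 vertices has degree 14; total edges = 14·2^14/2 = 114688.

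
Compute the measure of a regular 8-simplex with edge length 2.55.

V_8 = √(9) · 2.55^8 / (8! · 2^(8/2)) ≈ 0.00831385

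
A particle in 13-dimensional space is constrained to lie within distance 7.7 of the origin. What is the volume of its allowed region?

V_13(7.7) = π^(13/2) · (7.7)^13 / Γ(13/2 + 1) ≈ 3.04594e+11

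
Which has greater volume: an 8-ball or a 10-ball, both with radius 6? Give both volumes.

V_8(6) ≈ 6.81708e+06. V_10(6) ≈ 1.54199e+08. The 10-ball is larger.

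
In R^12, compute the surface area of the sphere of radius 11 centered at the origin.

S_12(11) = 2·π^(12/2)·(11)^11 / Γ(12/2) = 285311670611·π^6/60 ≈ 4.57159e+12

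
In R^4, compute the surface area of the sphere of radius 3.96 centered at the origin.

|∂B_4(3.96)| ≈ 1225.79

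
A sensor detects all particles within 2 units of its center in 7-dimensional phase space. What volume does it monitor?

Volume = π^{7/2}·(2)^7/Γ(9/2) = 2048·π^3/105 ≈ 604.77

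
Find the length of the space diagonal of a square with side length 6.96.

||(6.96,6.96,...,6.96)|| = √(2)·6.96 ≈ 9.84293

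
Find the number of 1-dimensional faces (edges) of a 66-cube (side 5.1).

The 66-cube has n·2^(n-1) = 66·2^65 = 66·36893488147419103232 = 2434970217729660813312 edges.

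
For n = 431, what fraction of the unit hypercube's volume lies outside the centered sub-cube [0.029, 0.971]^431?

The inner cube has side 1-2·0.029 = 0.942 and volume (0.942)^431 ≈ 6.545e-12, so the shell holds 1 - 6.545e-12 of the volume.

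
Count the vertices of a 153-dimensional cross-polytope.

The 153-dimensional cross-polytope has 2n = 2·153 = 306 vertices.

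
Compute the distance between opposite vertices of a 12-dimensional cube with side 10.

The space diagonal of an n-cube of side s is s√n. Here 10·√12 ≈ 34.641.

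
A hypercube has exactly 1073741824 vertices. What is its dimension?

Since 2^n = 1073741824, we have n = 30.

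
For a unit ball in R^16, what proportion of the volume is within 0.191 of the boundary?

V(inner)/V(outer) = ((1-0.191)/1)^16 ≈ 0.03366, so the shell fraction is 0.966335.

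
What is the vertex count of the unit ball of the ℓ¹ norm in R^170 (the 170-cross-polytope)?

The vertices are ±e_1, ..., ±e_170, so there are 2·170 = 340.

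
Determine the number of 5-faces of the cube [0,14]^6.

Choose 5 of 6 axes to span the face (C(6,5) = 6 ways), then fix each of the remaining 1 coordinate at one of its two extreme values (2^1 = 2 ways): 6·2 = 12.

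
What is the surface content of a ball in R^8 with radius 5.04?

The surface area of an n-ball is 2π^(n/2) r^(n-1) / Γ(n/2). For n=8, r=5.04: 2.68221e+06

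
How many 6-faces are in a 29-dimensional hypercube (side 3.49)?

Number of 6-faces = C(29,6) · 2^(29-6) = 475020 · 8388608 = 3984756572160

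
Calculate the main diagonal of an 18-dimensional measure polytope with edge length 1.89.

||(1.89,1.89,...,1.89)|| = √(18)·1.89 ≈ 8.01859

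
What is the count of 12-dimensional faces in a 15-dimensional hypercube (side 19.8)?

An n-cube has C(n,k)·2^(n-k) k-faces. Here C(15,12)·2^3 = 455·8 = 3640.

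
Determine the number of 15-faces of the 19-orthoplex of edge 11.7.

f_15(19-orthoplex) = 2^16 · (19 choose 16) = 63504384.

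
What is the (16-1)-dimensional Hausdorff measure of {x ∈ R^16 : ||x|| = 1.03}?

S = n·V_n(r)/r = 16·V_16(1.03)/1.03 (volume-to-surface relation), giving 5.8662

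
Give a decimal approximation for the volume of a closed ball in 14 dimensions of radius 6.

V = 544195584·π^7/35 ≈ 4.69609e+10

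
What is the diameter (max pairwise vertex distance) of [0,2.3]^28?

d = √(2.3² + 2.3² + ... + 2.3²) [28 terms] = √(28·2.3²) = 2.3√28 ≈ 12.1705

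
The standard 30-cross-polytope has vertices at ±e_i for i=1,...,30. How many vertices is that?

The vertices are ±e_1, ..., ±e_30, so there are 2·30 = 60.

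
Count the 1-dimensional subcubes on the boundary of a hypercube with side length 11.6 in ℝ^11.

An n-cube has C(n,k)·2^(n-k) k-faces. Here C(11,1)·2^10 = 11·1024 = 11264.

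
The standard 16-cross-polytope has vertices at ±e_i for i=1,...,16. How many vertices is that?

The vertices are ±e_1, ..., ±e_16, so there are 2·16 = 32.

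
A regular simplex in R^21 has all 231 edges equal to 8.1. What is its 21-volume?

For a regular n-simplex with edge a, V = (a^n / n!)·√((n+1)/2^n). With a=8.1, n=21: V ≈ 0.000758993.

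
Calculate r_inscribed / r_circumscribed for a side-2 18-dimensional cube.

r_in / r_out = (2/2) / (2√18/2) = 1/√18 ≈ 0.235702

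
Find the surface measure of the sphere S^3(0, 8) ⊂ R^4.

S = n·V_n(r)/r = 4·V_4(8)/8 (volume-to-surface relation), giving 1024·π^2 ≈ 10106.5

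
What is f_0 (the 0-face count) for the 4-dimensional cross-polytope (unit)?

An n-cross-polytope has 2^(k+1)·C(n,k+1) k-faces. Here 2^1·C(4,1) = 2·4 = 8.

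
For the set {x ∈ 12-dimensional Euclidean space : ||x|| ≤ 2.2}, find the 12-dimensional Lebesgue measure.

The n-ball volume is π^(n/2)·r^n/Γ(n/2+1). With n=12, r=2.2: V ≈ 17164.8.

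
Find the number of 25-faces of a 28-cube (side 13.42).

Number of 25-faces = C(28,25) · 2^(28-25) = 3276 · 8 = 26208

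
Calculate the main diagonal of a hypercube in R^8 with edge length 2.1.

d = √(2.1² + 2.1² + ... + 2.1²) [8 terms] = √(8·2.1²) = 2.1√8 ≈ 5.9397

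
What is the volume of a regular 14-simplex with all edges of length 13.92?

For a regular n-simplex with edge a, V = (a^n / n!)·√((n+1)/2^n). With a=13.92, n=14: V ≈ 3559.4.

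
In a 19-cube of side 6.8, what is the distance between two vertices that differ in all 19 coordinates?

The space diagonal of an n-cube of side s is s√n. Here 6.8·√19 ≈ 29.6405.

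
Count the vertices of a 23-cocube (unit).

The vertices are ±e_1, ..., ±e_23, so there are 2·23 = 46.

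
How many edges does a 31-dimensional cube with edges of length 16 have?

The 31-cube has n·2^(n-1) = 31·2^30 = 31·1073741824 = 33285996544 edges.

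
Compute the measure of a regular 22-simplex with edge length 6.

V_22 = √(23) · 6^22 / (22! · 2^(22/2)) ≈ 2.74217e-07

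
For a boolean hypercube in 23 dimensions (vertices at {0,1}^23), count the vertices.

Number of vertices = 2^23 = 8388608.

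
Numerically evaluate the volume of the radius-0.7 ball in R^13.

Volume = π^{13/2}·(0.7)^13/Γ(15/2) ≈ 0.00882299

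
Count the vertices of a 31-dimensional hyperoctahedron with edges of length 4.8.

Number of vertices = 2n = 62.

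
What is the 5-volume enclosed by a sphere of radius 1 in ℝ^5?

V_5(1) = π^(5/2) · (1)^5 / Γ(5/2 + 1) = 8·π^2/15 ≈ 5.26379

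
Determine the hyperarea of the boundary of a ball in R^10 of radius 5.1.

The surface area of an n-ball is 2π^(n/2) r^(n-1) / Γ(n/2). For n=10, r=5.1: 5.9525e+07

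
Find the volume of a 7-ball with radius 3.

Volume = π^{7/2}·(3)^7/Γ(9/2) = 11664·π^3/35 ≈ 10333.1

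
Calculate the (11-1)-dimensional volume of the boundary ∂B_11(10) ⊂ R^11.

|∂B_11(10)| = 128000000000·π^5/189 ≈ 2.07251e+11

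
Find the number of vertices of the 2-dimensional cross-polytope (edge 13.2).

The 2-dimensional cross-polytope has 2n = 2·2 = 4 vertices.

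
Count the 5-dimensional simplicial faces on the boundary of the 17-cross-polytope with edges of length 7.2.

Number of 5-faces = 2^(5+1) · C(17,5+1) = 64 · 12376 = 792064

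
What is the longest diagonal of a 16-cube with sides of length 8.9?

||(8.9,8.9,...,8.9)|| = √(16)·8.9 = 35.6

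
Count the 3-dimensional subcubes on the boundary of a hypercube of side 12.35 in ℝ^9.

Choose 3 of 9 axes to span the face (C(9,3) = 84 ways), then fix each of the remaining 6 coordinates at one of its two extreme values (2^6 = 64 ways): 84·64 = 5376.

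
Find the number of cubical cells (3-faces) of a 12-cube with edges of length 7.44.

Number of 3-faces = C(12,3) · 2^(12-3) = 220 · 512 = 112640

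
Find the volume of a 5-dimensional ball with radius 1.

V = 8·π^2/15 ≈ 5.26379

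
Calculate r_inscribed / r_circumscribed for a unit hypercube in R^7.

r_in / r_out = (1/2) / (1√7/2) = 1/√7 ≈ 0.377964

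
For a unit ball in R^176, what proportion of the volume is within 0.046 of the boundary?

Shell fraction = 1 - (1-0.046)^176 ≈ 0.999749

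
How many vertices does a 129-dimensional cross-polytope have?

An n-cross-polytope has 2n vertices; here n = 129, giving 258.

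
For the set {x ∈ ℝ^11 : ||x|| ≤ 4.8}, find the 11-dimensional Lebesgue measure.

Volume = π^{11/2}·(4.8)^11/Γ(13/2) ≈ 5.87163e+07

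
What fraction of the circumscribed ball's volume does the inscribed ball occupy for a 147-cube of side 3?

V_in / V_out = (r_in/r_out)^147 = (1/√147)^147 = 147^(-147/2) ≈ 5.03705e-160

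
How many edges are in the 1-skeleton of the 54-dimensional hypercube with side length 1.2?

An n-cube has n·2^(n-1) edges. With n = 54: 54·9007199254740992 = 486388759756013568.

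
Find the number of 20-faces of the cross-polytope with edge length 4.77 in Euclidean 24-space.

f_20(24-orthoplex) = 2^21 · (24 choose 21) = 4244635648.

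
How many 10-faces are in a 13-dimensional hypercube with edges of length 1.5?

Choose 10 of 13 axes to span the face (C(13,10) = 286 ways), then fix each of the remaining 3 coordinates at one of its two extreme values (2^3 = 8 ways): 286·8 = 2288.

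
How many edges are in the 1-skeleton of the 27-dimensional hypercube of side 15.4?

An n-cube has n·2^(n-1) edges. With n = 27: 27·67108864 = 1811939328.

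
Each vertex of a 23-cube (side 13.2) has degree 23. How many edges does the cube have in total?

Each of the 2^23 = 8388608 vertices has degree 23; total edges = 23·2^23/2 = 96468992.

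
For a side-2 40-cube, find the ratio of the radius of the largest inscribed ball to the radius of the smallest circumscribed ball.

r_in / r_out = (2/2) / (2√40/2) = 1/√40 ≈ 0.158114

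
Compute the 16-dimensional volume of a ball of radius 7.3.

Volume = π^{16/2}·(7.3)^16/Γ(9) ≈ 1.53054e+13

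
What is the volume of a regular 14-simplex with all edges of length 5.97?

V = (5.97^14 / 14!) · √((14+1) / 2^14) ≈ 0.0253553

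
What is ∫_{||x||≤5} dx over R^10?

Volume = π^{10/2}·(5)^10/Γ(6) = 1953125·π^5/24 ≈ 2.49039e+07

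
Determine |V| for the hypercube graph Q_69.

Each vertex is a binary string of length 69, so there are 2^69 = 590295810358705651712.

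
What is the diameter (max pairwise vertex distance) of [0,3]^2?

The space diagonal of an n-cube of side s is s√n. Here 3·√2 ≈ 4.24264.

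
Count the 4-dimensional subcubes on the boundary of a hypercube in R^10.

f_4(10-cube) = (10 choose 4) · 2^6 = 13440.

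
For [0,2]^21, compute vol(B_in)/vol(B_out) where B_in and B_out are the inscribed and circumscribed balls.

Volume scales as r^n, and r_in/r_out = 1/√21, giving (1/√21)^21 ≈ 1.30827e-14.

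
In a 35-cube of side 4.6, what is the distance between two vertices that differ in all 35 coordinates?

Diagonal = √35 · 4.6 ≈ 27.214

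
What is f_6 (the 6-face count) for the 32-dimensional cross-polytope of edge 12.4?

Number of 6-faces = 2^(6+1) · C(32,6+1) = 128 · 3365856 = 430829568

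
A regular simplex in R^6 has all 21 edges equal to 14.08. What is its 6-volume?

V = (14.08^6 / 6!) · √((6+1) / 2^6) ≈ 3578.84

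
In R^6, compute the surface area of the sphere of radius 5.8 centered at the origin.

|∂B_6(5.8)| ≈ 203512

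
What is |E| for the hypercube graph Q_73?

Each of the 2^73 = 9444732965739290427392 vertices has degree 73; total edges = 73·2^73/2 = 344732753249484100599808.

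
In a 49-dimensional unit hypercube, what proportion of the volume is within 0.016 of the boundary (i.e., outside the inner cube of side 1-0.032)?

1 - (1 - 2·0.016)^49 = 1 - 0.968^49 ≈ 0.796815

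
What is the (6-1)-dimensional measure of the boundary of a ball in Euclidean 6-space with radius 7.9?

S_6(7.9) = 2·π^(6/2)·(7.9)^5 / Γ(6/2) ≈ 954081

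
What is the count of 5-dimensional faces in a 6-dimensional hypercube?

Choose 5 of 6 axes to span the face (C(6,5) = 6 ways), then fix each of the remaining 1 coordinate at one of its two extreme values (2^1 = 2 ways): 6·2 = 12.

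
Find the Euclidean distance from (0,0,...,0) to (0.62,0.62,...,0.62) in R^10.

Diagonal = √10 · 0.62 ≈ 1.96061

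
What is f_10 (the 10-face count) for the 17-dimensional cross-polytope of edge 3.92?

An n-cross-polytope has 2^(k+1)·C(n,k+1) k-faces. Here 2^11·C(17,11) = 2048·12376 = 25346048.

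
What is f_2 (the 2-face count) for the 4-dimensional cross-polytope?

An n-cross-polytope has 2^(k+1)·C(n,k+1) k-faces. Here 2^3·C(4,3) = 8·4 = 32.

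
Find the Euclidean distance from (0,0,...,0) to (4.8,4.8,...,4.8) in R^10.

||(4.8,4.8,...,4.8)|| = √(10)·4.8 ≈ 15.1789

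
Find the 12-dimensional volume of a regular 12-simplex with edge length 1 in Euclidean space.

For a regular n-simplex with edge a, V = (a^n / n!)·√((n+1)/2^n). With a=1, n=12: V ≈ 1.17613e-10.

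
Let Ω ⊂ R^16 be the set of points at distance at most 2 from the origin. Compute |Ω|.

V = 512·π^8/315 ≈ 15422.6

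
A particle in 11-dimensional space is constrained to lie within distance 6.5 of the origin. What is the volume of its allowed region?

Volume = π^{11/2}·(6.5)^11/Γ(13/2) = 1792160394037·π^5/332640 ≈ 1.64874e+09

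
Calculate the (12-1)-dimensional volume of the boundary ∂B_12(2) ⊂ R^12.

S = n·V_n(r)/r = 12·V_12(2)/2 (volume-to-surface relation), giving 512·π^6/15 ≈ 32815.4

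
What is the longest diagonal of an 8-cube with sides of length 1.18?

d = √(1.18² + 1.18² + ... + 1.18²) [8 terms] = √(8·1.18²) = 1.18√8 ≈ 3.33754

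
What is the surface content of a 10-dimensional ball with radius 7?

S_10(7) = 2·π^(10/2)·(7)^9 / Γ(10/2) = 40353607·π^5/12 ≈ 1.02908e+09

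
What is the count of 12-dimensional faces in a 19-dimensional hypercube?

An n-cube has C(n,k)·2^(n-k) k-faces. Here C(19,12)·2^7 = 50388·128 = 6449664.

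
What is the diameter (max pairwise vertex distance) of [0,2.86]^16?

Diagonal = √16 · 2.86 = 11.44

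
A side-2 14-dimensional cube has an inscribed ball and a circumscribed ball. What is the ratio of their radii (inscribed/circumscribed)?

r_in = 2/2 (half the side); r_out = 2√14/2 (half the diagonal). Ratio = 1/√14 ≈ 0.267261.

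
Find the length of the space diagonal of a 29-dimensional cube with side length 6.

The space diagonal of an n-cube of side s is s√n. Here 6·√29 ≈ 32.311.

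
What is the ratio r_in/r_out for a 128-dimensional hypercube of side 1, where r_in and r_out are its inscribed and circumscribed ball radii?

For an n-cube of any side s, the inradius is s/2 and the circumradius is s√n/2, so the ratio is 1/√128 ≈ 0.0883883.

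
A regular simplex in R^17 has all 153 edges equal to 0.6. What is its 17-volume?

For a regular n-simplex with edge a, V = (a^n / n!)·√((n+1)/2^n). With a=0.6, n=17: V ≈ 5.57679e-21.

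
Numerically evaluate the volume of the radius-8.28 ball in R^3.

Volume = π^{3/2}·(8.28)^3/Γ(5/2) ≈ 2377.82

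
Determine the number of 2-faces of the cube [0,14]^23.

f_2(23-cube) = (23 choose 2) · 2^21 = 530579456.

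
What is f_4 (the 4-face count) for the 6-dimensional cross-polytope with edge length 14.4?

Number of 4-faces = 2^(4+1) · C(6,4+1) = 32 · 6 = 192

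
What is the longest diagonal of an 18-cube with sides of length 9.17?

d = √(9.17² + 9.17² + ... + 9.17²) [18 terms] = √(18·9.17²) = 9.17√18 ≈ 38.905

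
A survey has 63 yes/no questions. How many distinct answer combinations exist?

Each vertex is a binary string of length 63, so there are 2^63 = 9223372036854775808.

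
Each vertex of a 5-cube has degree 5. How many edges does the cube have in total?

An n-cube has n·2^(n-1) edges. With n = 5: 5·16 = 80.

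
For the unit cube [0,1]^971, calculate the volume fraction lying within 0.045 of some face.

Shell fraction = 1 - (1-0.09)^971 ≈ 1 - 1.695e-40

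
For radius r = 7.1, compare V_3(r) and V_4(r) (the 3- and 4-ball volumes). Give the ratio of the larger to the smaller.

V_3(7.1) ≈ 1499.21, V_4(7.1) ≈ 12540.2. The 4-ball is larger by a factor of 8.364.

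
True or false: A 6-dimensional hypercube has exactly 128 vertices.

False. The 6-cube has 2^6 = 64 vertices.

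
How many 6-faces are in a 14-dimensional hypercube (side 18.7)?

An n-cube has C(n,k)·2^(n-k) k-faces. Here C(14,6)·2^8 = 3003·256 = 768768.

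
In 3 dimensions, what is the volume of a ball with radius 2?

V = 32·π/3 ≈ 33.5103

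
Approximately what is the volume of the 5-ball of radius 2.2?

The n-ball volume is π^(n/2)·r^n/Γ(n/2+1). With n=5, r=2.2: V ≈ 271.276.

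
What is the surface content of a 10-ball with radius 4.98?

S_10(4.98) = 2·π^(10/2)·(4.98)^9 / Γ(10/2) ≈ 4.80432e+07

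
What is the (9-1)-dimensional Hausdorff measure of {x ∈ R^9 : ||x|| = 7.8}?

|∂B_9(7.8)| ≈ 4.0674e+08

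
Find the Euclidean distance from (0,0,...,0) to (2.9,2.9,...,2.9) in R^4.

d = √(2.9² + 2.9² + ... + 2.9²) [4 terms] = √(4·2.9²) = 2.9√4 = 5.8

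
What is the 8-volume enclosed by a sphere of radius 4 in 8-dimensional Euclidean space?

V = 8192·π^4/3 ≈ 265992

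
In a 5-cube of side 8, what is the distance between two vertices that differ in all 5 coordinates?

||(8,8,...,8)|| = √(5)·8 ≈ 17.8885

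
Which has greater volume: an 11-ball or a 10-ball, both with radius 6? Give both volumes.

V_11(6) ≈ 6.83547e+08. V_10(6) ≈ 1.54199e+08. The 11-ball is larger.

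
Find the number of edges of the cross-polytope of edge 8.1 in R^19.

f_1(19-orthoplex) = 2^2 · (19 choose 2) = 684.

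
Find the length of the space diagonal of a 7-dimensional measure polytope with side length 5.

Diagonal = √7 · 5 ≈ 13.2288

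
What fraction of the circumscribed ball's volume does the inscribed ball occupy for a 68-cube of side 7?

V_in/V_out = n^(-n/2) = 68^(-68/2) ≈ 4.95105e-63.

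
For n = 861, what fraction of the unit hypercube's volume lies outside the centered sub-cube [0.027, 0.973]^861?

Shell fraction = 1 - (1-0.054)^861 ≈ 1 - 1.747e-21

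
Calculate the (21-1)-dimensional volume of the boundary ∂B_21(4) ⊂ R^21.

S = n·V_n(r)/r = 21·V_21(4)/4 (volume-to-surface relation), giving 2251799813685248·π^10/654729075 ≈ 3.22082e+11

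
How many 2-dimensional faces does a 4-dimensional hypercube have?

Choose 2 of 4 axes to span the face (C(4,2) = 6 ways), then fix each of the remaining 2 coordinates at one of its two extreme values (2^2 = 4 ways): 6·4 = 24.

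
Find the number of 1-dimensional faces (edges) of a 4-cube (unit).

The 4-cube has n·2^(n-1) = 4·2^3 = 4·8 = 32 edges.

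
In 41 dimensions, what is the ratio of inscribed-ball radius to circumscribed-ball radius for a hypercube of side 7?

Ratio = (s/2)/(s√41/2) = 41^(-1/2) ≈ 0.156174.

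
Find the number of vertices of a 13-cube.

Number of vertices = 2^13 = 8192.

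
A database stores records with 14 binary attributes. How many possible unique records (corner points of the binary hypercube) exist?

Each vertex is a binary string of length 14, so there are 2^14 = 16384.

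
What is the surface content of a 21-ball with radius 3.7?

S = n·V_n(r)/r = 21·V_21(3.7)/3.7 (volume-to-surface relation), giving 6.77332e+10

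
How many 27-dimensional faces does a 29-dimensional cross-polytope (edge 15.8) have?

f_27(29-orthoplex) = 2^28 · (29 choose 28) = 7784628224.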